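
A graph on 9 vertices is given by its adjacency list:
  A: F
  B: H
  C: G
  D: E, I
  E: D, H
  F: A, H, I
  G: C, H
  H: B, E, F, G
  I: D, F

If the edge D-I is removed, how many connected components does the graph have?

1

D and I are still connected via D-E-H-F-I, so the component count stays at 1.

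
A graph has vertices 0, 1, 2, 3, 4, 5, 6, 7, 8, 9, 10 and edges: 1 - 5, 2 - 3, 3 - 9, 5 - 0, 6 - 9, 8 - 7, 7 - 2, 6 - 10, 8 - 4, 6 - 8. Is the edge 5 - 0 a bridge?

Yes

Removing 5 - 0 leaves no path between 5 and 0: the component count goes from 2 to 3. So it is a bridge.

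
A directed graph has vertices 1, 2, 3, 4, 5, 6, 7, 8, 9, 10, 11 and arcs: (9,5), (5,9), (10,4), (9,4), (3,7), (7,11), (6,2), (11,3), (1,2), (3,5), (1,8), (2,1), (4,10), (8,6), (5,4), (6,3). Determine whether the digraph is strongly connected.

No

There is no directed path from 10 to 6, so the graph is not strongly connected.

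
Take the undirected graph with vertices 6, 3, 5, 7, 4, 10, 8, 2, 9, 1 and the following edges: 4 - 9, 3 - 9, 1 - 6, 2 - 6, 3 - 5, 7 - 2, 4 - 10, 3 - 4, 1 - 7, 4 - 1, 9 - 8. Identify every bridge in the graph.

The edges on the cycle 3-4-9-3 are not bridges since each lies on that cycle.
But removing 4 - 10 disconnects 4 from 10; removing 4 - 1 disconnects 4 from 1; removing 8 - 9 disconnects 8 from 9; removing 5 - 3 disconnects 5 from 3 — these are bridges.

1-4, 10-4, 3-5, 8-9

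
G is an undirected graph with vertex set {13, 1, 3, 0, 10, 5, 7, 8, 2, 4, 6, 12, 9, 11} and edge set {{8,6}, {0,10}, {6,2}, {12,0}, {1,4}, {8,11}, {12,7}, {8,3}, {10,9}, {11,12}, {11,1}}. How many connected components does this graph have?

5 is isolated — a component by itself.
13 is isolated — a component by itself.
Starting from 0 we can reach 0, 1, 2, 3, 4, 6, 7, 8, 9, 10, 11, 12. That is one component of size 12.
Total: 3 components.

3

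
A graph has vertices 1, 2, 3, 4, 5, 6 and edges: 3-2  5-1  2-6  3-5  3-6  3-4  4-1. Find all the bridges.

none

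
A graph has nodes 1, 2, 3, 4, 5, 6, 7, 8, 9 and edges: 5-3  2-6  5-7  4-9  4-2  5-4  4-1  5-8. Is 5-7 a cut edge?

Yes

Removing 5-7 leaves no path between 5 and 7: the component count goes from 1 to 2. So it is a bridge.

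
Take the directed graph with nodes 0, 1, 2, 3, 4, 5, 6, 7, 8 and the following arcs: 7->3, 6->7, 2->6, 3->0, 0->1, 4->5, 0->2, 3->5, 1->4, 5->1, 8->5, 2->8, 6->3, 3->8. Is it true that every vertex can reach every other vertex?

No

There is no directed path from 8 to 7, so the graph is not strongly connected.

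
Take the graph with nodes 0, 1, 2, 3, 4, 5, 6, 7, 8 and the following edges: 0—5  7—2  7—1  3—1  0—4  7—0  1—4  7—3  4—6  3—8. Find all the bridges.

0-5, 2-7, 3-8, 4-6

The edges on the cycle 7-3-1-7 are not bridges since each lies on that cycle.
But removing 3—8 disconnects 3 from 8; removing 0—5 disconnects 0 from 5; removing 7—2 disconnects 7 from 2; removing 6—4 disconnects 6 from 4 — these are bridges.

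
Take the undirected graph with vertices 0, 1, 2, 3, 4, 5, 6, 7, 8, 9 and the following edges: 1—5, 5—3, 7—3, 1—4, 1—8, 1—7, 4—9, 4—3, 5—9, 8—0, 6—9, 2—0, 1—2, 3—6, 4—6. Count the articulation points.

Removing 1 increases the component count from 1 to 2, so 1 is a cut vertex.
By contrast removing 0 leaves 1 component; it is not a cut vertex. No other vertex is a cut vertex either.

1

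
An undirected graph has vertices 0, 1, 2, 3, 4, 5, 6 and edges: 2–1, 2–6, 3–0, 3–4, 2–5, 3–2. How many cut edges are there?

removing 4–3 disconnects 4 from 3; removing 0–3 disconnects 0 from 3; removing 5–2 disconnects 5 from 2; removing 2–3 disconnects 2 from 3 — these are bridges.
In total 6 edges are bridges.

6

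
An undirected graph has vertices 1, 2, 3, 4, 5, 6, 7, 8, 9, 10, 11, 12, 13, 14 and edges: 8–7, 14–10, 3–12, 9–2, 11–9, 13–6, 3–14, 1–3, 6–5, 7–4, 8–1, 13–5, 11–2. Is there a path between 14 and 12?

From 14 we can reach 1, 3, 4, 7, 8, 10, 12, 14, which includes 12.

Yes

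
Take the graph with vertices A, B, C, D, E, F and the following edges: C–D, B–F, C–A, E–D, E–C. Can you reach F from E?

No

The component containing E is {A, C, D, E}, and F is not in it.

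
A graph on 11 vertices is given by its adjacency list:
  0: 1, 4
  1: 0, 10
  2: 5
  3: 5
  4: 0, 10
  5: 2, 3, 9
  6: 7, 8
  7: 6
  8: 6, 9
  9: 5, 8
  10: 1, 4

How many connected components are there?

Starting from 0 we can reach 0, 1, 4, 10. That is one component of size 4.
Starting from 2 we can reach 2, 3, 5, 6, 7, 8, 9. That is one component of size 7.
Total: 2 components.

2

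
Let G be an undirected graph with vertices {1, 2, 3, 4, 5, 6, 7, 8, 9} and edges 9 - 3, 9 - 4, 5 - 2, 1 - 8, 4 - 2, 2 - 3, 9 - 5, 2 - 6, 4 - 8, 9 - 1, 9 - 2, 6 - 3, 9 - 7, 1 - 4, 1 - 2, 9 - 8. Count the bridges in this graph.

The edges on the cycle 9-1-2-6-3-9 are not bridges since each lies on that cycle.
But removing 7 - 9 disconnects 7 from 9 — this is a bridge.

1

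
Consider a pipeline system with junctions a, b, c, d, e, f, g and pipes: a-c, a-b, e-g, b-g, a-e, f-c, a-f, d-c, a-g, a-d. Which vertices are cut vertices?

Removing a increases the component count from 1 to 2, so a is a cut vertex.
By contrast removing c leaves 1 component; it is not a cut vertex. No other vertex is a cut vertex either.

a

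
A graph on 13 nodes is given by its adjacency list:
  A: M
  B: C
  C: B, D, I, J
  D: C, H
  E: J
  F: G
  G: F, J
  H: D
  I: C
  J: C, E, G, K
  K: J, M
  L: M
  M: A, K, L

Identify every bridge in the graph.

A-M, B-C, C-D, C-I, C-J, D-H, E-J, F-G, G-J, J-K, K-M, L-M

removing C-I disconnects C from I; removing J-C disconnects J from C; removing D-H disconnects D from H; removing C-D disconnects C from D — these are bridges.
In total 12 edges are bridges.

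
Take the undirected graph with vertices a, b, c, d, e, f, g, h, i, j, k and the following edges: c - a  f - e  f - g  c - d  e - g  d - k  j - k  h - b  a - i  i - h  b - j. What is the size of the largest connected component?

Starting from e we can reach e, f, g. That is one component of size 3.
Starting from a we can reach a, b, c, d, h, i, j, k. That is one component of size 8.
The largest has 8 vertices.

8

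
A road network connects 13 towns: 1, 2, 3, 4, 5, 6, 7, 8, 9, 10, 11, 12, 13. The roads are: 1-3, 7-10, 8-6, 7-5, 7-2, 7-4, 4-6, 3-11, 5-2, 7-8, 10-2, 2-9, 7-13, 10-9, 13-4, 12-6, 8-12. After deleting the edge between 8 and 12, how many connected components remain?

2

8 and 12 are still connected via 8-6-12, so the component count stays at 2.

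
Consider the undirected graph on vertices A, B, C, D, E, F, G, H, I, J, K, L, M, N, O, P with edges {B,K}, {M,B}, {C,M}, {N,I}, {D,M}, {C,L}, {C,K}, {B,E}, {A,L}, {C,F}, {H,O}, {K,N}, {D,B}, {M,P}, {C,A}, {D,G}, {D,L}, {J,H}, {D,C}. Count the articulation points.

Removing B increases the component count from 2 to 3, so B is a cut vertex.
Removing C increases the component count from 2 to 3, so C is a cut vertex.
Removing D increases the component count from 2 to 3, so D is a cut vertex.
Likewise H, K, M, N are cut vertices.
By contrast removing I leaves 2 components; it is not a cut vertex. No other vertex is a cut vertex either.

7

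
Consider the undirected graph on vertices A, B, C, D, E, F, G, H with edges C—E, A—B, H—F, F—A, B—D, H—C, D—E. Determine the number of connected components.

2

G is isolated — a component by itself.
Starting from A we can reach A, B, C, D, E, F, H. That is one component of size 7.
Total: 2 components.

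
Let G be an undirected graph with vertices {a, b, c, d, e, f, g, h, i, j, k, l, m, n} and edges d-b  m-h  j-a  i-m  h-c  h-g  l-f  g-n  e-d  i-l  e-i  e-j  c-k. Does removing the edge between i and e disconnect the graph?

Yes

Removing i-e leaves no path between i and e: the component count goes from 1 to 2. So it is a bridge.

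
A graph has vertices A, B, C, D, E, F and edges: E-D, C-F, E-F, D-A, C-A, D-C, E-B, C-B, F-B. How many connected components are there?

1

Starting from A we can reach A, B, C, D, E, F. That is one component of size 6.
Total: 1 component.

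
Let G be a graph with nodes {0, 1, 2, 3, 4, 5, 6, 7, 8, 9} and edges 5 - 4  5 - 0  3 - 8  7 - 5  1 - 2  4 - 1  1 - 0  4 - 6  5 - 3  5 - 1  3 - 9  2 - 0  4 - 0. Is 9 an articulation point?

Deleting 9 leaves 1 component (was 1), so 9 is not a cut vertex.

No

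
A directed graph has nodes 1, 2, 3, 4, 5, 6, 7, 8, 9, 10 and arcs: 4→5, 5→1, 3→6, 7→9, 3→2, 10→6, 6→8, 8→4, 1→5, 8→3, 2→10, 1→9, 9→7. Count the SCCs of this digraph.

4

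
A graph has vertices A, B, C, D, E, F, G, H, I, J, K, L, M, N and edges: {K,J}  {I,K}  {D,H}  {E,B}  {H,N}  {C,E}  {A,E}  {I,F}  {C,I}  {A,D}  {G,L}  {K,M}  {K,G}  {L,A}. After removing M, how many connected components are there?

1

With M gone, the remaining components are: {A, B, C, D, E, F, G, H, I, J, K, L, N}.
That is 1 component.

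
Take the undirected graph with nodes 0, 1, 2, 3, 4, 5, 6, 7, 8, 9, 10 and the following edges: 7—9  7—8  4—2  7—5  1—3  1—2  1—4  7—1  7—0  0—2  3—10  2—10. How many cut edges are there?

3

The edges on the cycle 1-4-2-1 are not bridges since each lies on that cycle.
But removing 9—7 disconnects 9 from 7; removing 5—7 disconnects 5 from 7; removing 7—8 disconnects 7 from 8 — these are bridges.
That makes 3 bridges.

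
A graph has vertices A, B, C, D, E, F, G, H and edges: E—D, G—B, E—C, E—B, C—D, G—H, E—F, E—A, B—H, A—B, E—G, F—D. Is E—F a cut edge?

After removing E—F, the path E-D-F still connects them, so the edge is not a bridge.

No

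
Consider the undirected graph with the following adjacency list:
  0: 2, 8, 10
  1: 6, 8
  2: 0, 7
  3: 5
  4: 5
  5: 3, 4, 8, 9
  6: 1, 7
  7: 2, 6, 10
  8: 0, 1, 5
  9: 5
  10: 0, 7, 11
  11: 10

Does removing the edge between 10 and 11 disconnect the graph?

Yes

Removing 10-11 leaves no path between 10 and 11: the component count goes from 1 to 2. So it is a bridge.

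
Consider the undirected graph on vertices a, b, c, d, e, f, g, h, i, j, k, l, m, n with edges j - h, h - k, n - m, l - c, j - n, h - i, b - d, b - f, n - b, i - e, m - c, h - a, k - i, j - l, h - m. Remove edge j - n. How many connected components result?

j and n are still connected via j-h-m-n, so the component count stays at 2.

2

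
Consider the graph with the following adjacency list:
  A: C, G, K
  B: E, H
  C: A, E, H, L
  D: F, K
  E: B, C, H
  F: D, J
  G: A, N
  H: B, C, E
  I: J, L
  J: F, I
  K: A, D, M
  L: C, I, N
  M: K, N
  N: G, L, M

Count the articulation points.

Removing C increases the component count from 1 to 2, so C is a cut vertex.
By contrast removing H leaves 1 component; it is not a cut vertex. No other vertex is a cut vertex either.

1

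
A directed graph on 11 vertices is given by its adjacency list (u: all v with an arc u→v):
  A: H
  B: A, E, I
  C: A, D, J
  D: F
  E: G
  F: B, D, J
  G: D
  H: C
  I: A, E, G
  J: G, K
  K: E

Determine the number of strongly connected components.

1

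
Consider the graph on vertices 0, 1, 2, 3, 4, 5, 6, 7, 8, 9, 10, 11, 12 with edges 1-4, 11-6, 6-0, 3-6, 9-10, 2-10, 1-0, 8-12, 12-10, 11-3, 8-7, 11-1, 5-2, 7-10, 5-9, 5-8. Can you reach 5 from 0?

The component containing 0 is {0, 1, 3, 4, 6, 11}, and 5 is not in it.

No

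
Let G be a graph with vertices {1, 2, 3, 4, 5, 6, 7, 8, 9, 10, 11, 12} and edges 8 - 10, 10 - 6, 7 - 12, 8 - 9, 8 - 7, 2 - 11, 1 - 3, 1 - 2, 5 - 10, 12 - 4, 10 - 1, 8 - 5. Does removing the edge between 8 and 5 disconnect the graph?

No

After removing 8 - 5, the path 8-10-5 still connects them, so the edge is not a bridge.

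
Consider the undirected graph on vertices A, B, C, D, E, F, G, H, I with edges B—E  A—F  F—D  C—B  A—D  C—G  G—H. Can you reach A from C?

The component containing C is {B, C, E, G, H}, and A is not in it.

No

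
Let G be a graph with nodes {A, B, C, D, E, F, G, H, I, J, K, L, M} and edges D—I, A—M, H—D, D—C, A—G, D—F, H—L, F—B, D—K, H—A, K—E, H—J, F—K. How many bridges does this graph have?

The edges on the cycle D-F-K-D are not bridges since each lies on that cycle.
But removing K—E disconnects K from E; removing I—D disconnects I from D; removing G—A disconnects G from A; removing A—H disconnects A from H — these are bridges.
In total 10 edges are bridges.

10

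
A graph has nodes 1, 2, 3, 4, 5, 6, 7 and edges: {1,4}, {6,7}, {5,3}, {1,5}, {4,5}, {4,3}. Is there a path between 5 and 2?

No

The component containing 5 is {1, 3, 4, 5}, and 2 is not in it.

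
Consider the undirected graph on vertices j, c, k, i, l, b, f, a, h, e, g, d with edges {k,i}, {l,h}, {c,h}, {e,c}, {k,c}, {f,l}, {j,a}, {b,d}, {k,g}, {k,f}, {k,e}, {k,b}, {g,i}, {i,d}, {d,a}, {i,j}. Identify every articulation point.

k

Removing k increases the component count from 1 to 2, so k is a cut vertex.
By contrast removing i leaves 1 component; it is not a cut vertex. No other vertex is a cut vertex either.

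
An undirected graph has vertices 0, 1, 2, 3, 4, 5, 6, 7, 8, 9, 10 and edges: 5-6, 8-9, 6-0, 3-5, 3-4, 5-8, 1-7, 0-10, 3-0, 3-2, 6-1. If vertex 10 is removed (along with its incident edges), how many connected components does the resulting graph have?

With 10 gone, the remaining components are: {0, 1, 2, 3, 4, 5, 6, 7, 8, 9}.
That is 1 component.

1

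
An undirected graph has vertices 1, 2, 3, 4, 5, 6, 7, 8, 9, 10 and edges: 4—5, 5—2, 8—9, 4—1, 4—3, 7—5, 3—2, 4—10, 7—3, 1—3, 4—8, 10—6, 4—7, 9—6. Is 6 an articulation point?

No

Deleting 6 leaves 1 component (was 1) (its neighbors 9, 10 remain connected to each other), so 6 is not a cut vertex.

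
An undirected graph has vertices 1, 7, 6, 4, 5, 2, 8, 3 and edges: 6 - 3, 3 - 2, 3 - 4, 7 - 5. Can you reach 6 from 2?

Yes

From 2 we can reach 2, 3, 4, 6, which includes 6.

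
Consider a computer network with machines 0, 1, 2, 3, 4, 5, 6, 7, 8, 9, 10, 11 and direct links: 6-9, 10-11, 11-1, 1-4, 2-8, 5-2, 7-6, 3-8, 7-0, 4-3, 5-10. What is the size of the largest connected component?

Starting from 0 we can reach 0, 6, 7, 9. That is one component of size 4.
Starting from 1 we can reach 1, 2, 3, 4, 5, 8, 10, 11. That is one component of size 8.
The largest has 8 vertices.

8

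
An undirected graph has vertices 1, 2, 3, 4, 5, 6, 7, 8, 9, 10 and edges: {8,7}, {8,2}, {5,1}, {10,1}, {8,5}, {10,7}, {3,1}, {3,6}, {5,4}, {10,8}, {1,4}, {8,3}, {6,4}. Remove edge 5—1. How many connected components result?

2

5 and 1 are still connected via 5-4-1, so the component count stays at 2.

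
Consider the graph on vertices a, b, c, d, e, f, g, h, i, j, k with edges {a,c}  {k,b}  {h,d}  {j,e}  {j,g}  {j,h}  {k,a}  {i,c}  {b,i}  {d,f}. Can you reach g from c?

No

The component containing c is {a, b, c, i, k}, and g is not in it.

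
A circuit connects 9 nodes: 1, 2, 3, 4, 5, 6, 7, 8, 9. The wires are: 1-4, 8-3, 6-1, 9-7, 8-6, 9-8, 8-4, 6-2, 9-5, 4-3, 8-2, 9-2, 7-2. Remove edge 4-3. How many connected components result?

4 and 3 are still connected via 4-8-3, so the component count stays at 1.

1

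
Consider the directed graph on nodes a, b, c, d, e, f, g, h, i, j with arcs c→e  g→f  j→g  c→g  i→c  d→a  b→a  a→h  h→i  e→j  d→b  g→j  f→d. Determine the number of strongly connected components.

1

{a, b, c, d, e, f, g, h, i, j} are all mutually reachable — one SCC of size 10.
That gives 1 strongly connected component.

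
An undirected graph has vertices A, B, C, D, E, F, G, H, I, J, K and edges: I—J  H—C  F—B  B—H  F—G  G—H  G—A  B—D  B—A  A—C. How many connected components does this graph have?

4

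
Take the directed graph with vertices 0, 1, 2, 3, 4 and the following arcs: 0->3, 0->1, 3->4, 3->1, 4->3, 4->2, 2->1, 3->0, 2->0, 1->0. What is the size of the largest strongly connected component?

5

{0, 1, 2, 3, 4} are all mutually reachable — one SCC of size 5.
The largest has 5 vertices.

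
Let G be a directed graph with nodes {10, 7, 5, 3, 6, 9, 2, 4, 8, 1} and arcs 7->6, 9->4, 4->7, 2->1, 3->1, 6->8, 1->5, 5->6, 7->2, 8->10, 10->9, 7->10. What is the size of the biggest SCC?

9

{1, 2, 4, 5, 6, 7, 8, 9, 10} are all mutually reachable — one SCC of size 9.
{3} is an SCC by itself.
The largest has 9 vertices.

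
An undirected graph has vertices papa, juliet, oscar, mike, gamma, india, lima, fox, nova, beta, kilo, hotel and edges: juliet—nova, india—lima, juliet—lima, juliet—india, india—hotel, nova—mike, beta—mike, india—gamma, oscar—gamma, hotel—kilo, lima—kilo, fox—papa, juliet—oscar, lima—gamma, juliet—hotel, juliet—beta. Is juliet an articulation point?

Deleting juliet raises the number of components from 2 to 3, so juliet is a cut vertex.

Yes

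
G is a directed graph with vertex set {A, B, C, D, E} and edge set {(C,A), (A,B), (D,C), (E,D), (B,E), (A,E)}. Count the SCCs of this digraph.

1

{A, B, C, D, E} are all mutually reachable — one SCC of size 5.
That gives 1 strongly connected component.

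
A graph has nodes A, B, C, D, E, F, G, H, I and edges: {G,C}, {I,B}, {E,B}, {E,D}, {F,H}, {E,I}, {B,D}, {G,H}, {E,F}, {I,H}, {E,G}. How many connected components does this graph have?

A is isolated — a component by itself.
Starting from B we can reach B, C, D, E, F, G, H, I. That is one component of size 8.
Total: 2 components.

2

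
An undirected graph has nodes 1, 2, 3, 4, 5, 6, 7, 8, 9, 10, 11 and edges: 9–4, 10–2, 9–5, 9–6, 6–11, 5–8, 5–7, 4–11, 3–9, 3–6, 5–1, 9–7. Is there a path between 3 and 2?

No

The component containing 3 is {1, 3, 4, 5, 6, 7, 8, 9, 11}, and 2 is not in it.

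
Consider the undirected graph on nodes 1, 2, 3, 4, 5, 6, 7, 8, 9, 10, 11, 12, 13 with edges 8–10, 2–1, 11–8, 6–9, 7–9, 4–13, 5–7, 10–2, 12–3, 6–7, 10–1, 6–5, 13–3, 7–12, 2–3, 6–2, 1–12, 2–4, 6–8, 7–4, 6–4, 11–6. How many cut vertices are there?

Removing 1, for instance, still leaves 1 component. No single vertex removal increases the component count — the graph has no articulation points.

0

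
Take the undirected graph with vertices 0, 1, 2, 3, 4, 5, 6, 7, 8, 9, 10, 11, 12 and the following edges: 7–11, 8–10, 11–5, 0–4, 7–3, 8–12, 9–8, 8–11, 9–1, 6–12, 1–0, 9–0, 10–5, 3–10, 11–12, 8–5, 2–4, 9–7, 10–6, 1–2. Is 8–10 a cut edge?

No

After removing 8–10, the path 8-5-10 still connects them, so the edge is not a bridge.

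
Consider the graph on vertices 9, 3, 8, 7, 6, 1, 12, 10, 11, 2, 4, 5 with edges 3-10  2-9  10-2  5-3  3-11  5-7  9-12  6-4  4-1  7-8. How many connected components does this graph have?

2

Starting from 1 we can reach 1, 4, 6. That is one component of size 3.
Starting from 2 we can reach 2, 3, 5, 7, 8, 9, 10, 11, 12. That is one component of size 9.
Total: 2 components.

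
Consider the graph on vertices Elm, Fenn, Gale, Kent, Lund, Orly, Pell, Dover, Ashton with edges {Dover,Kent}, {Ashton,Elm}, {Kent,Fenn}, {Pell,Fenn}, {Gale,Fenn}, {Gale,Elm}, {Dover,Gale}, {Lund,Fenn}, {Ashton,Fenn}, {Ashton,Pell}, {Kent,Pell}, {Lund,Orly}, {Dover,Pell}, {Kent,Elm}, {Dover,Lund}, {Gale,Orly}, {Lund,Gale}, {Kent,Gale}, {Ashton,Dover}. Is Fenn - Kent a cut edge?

After removing Fenn - Kent, the path Fenn-Pell-Kent still connects them, so the edge is not a bridge.

No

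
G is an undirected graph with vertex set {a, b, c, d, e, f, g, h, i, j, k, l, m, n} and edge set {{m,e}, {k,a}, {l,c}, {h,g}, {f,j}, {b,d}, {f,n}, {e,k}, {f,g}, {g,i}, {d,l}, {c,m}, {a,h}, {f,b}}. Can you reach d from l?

Yes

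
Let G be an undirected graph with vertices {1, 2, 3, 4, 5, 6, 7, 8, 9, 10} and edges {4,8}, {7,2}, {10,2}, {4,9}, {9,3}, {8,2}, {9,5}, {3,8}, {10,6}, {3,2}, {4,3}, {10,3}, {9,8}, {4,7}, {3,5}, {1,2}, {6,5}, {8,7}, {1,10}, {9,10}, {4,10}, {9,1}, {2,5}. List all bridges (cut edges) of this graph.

The edges on the cycle 4-9-1-10-4 are not bridges since each lies on that cycle.
Every edge lies on some cycle, so there are no bridges.

none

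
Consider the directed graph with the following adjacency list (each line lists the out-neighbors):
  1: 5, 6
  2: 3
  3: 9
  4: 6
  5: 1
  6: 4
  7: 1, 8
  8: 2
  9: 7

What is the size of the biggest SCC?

{2, 3, 7, 8, 9} are all mutually reachable — one SCC of size 5.
{1, 5} are all mutually reachable — one SCC of size 2.
{4, 6} are all mutually reachable — one SCC of size 2.
The largest has 5 vertices.

5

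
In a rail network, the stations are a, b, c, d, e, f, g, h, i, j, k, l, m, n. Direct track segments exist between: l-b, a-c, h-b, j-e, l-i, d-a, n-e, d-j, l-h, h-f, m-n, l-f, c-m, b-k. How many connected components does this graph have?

3

g is isolated — a component by itself.
Starting from b we can reach b, f, h, i, k, l. That is one component of size 6.
Starting from a we can reach a, c, d, e, j, m, n. That is one component of size 7.
Total: 3 components.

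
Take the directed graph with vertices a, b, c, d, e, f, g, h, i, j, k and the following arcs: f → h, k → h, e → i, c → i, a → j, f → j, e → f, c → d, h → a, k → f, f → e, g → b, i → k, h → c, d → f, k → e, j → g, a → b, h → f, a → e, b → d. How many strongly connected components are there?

{a, b, c, d, e, f, g, h, i, j, k} are all mutually reachable — one SCC of size 11.
That gives 1 strongly connected component.

1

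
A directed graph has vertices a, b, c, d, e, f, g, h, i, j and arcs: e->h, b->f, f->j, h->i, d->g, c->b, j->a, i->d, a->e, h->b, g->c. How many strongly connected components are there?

{a, b, c, d, e, f, g, h, i, j} are all mutually reachable — one SCC of size 10.
That gives 1 strongly connected component.

1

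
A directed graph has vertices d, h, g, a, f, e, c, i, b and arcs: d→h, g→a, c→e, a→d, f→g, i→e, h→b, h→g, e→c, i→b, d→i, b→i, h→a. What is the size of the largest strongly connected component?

4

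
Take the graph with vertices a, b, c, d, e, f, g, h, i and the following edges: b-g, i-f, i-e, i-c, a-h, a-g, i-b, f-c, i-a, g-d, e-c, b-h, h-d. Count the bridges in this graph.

0

The edges on the cycle b-g-d-h-b are not bridges since each lies on that cycle.
Every edge lies on some cycle, so there are no bridges.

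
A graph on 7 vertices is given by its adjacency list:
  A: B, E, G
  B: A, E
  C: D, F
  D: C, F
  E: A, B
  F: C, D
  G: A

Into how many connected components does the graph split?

2

Starting from C we can reach C, D, F. That is one component of size 3.
Starting from A we can reach A, B, E, G. That is one component of size 4.
Total: 2 components.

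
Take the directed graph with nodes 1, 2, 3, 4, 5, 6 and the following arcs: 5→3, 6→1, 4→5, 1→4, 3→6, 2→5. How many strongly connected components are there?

2

{1, 3, 4, 5, 6} are all mutually reachable — one SCC of size 5.
{2} is an SCC by itself.
That gives 2 strongly connected components.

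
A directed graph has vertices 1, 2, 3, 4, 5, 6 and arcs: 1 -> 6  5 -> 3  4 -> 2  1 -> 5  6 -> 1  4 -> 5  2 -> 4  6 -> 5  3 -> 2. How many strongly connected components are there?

{2, 3, 4, 5} are all mutually reachable — one SCC of size 4.
{1, 6} are all mutually reachable — one SCC of size 2.
That gives 2 strongly connected components.

2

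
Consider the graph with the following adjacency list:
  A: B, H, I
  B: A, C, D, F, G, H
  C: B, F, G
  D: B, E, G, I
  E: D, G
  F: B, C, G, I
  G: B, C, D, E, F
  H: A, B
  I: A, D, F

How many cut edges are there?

0

The edges on the cycle B-H-A-B are not bridges since each lies on that cycle.
Every edge lies on some cycle, so there are no bridges.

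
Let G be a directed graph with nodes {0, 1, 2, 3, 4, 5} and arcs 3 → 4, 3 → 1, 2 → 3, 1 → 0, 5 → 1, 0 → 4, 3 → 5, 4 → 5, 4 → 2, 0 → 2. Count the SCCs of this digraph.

1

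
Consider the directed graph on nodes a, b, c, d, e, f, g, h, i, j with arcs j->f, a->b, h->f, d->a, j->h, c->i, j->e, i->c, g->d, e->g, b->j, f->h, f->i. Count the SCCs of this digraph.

{a, b, d, e, g, j} are all mutually reachable — one SCC of size 6.
{c, i} are all mutually reachable — one SCC of size 2.
{f, h} are all mutually reachable — one SCC of size 2.
That gives 3 strongly connected components.

3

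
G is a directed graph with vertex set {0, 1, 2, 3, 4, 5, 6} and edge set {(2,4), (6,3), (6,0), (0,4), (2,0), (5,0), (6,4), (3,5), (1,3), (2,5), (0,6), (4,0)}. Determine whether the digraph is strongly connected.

There is no directed path from 1 to 2, so the graph is not strongly connected.

No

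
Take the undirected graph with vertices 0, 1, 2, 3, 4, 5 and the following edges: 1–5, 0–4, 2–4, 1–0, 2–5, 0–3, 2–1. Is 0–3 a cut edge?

Yes

Removing 0–3 leaves no path between 0 and 3: the component count goes from 1 to 2. So it is a bridge.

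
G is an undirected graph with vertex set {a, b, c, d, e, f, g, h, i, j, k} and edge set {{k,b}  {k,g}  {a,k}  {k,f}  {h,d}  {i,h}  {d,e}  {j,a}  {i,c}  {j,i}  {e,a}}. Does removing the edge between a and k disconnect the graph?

Yes

Removing a-k leaves no path between a and k: the component count goes from 1 to 2. So it is a bridge.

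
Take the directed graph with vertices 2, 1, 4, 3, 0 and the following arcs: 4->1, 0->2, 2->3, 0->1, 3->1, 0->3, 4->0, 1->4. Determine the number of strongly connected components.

1

{0, 1, 2, 3, 4} are all mutually reachable — one SCC of size 5.
That gives 1 strongly connected component.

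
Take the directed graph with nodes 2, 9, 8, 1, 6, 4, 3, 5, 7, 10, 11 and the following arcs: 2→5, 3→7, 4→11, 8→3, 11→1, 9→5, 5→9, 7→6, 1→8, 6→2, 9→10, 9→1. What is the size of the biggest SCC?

8

{1, 2, 3, 5, 6, 7, 8, 9} are all mutually reachable — one SCC of size 8.
{4} is an SCC by itself.
{11} is an SCC by itself.
{10} is an SCC by itself.
The largest has 8 vertices.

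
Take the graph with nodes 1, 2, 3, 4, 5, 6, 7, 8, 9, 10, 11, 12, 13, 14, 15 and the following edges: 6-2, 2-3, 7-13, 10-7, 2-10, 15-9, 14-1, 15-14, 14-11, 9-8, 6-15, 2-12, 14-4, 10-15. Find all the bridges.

1-14, 10-7, 11-14, 12-2, 13-7, 14-15, 14-4, 15-9, 2-3, 8-9

The edges on the cycle 6-2-10-15-6 are not bridges since each lies on that cycle.
But removing 15-14 disconnects 15 from 14; removing 7-10 disconnects 7 from 10; removing 14-1 disconnects 14 from 1; removing 9-8 disconnects 9 from 8 — these are bridges.
In total 10 edges are bridges.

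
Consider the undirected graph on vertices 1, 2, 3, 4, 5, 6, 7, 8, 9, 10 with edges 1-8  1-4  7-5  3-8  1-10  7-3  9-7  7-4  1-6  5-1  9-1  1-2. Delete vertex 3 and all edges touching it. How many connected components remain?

1

With 3 gone, the remaining components are: {1, 2, 4, 5, 6, 7, 8, 9, 10}.
That is 1 component.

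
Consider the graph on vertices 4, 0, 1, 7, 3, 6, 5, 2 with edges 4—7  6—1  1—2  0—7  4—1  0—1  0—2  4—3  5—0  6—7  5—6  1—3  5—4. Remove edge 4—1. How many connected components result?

4 and 1 are still connected via 4-3-1, so the component count stays at 1.

1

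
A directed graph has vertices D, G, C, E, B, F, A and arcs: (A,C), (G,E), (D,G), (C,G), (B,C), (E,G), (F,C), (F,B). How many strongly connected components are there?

{E, G} are all mutually reachable — one SCC of size 2.
{D} is an SCC by itself.
{F} is an SCC by itself.
{A} is an SCC by itself.
{C} is an SCC by itself.
(and 1 more singleton SCC)
That gives 6 strongly connected components.

6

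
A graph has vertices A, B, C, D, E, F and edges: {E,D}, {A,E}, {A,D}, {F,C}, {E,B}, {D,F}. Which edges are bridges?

B-E, C-F, D-F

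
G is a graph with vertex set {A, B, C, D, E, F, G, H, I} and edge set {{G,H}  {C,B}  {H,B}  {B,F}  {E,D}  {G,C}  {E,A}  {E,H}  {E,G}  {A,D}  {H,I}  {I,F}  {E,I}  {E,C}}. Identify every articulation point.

Removing E increases the component count from 1 to 2, so E is a cut vertex.
By contrast removing F leaves 1 component; it is not a cut vertex. No other vertex is a cut vertex either.

E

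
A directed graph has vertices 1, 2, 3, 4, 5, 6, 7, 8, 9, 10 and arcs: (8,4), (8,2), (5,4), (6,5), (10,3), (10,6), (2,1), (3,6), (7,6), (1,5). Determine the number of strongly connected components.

10

{4} is an SCC by itself.
{9} is an SCC by itself.
{7} is an SCC by itself.
{1} is an SCC by itself.
{5} is an SCC by itself.
(and 5 more singleton SCCs)
That gives 10 strongly connected components.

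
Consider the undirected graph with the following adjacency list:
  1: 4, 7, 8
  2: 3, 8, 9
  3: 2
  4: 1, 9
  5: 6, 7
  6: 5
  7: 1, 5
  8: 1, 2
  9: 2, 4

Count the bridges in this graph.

The edges on the cycle 8-1-4-9-2-8 are not bridges since each lies on that cycle.
But removing 1-7 disconnects 1 from 7; removing 2-3 disconnects 2 from 3; removing 7-5 disconnects 7 from 5; removing 6-5 disconnects 6 from 5 — these are bridges.
That makes 4 bridges.

4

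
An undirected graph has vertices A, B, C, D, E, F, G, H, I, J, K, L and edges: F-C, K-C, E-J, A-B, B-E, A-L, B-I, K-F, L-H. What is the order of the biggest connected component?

G is isolated — a component by itself.
D is isolated — a component by itself.
Starting from C we can reach C, F, K. That is one component of size 3.
Starting from A we can reach A, B, E, H, I, J, L. That is one component of size 7.
The largest has 7 vertices.

7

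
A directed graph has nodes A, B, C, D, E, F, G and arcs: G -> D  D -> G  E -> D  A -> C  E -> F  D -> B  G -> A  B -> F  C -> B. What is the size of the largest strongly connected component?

2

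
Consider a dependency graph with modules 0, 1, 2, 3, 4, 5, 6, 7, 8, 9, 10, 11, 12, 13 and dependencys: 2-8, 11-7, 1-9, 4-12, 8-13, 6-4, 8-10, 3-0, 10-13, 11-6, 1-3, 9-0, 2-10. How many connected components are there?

5 is isolated — a component by itself.
Starting from 2 we can reach 2, 8, 10, 13. That is one component of size 4.
Starting from 0 we can reach 0, 1, 3, 9. That is one component of size 4.
Starting from 4 we can reach 4, 6, 7, 11, 12. That is one component of size 5.
Total: 4 components.

4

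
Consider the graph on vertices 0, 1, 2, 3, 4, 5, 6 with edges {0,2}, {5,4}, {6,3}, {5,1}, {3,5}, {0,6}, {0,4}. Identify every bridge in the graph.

The edges on the cycle 0-6-3-5-4-0 are not bridges since each lies on that cycle.
But removing 5 - 1 disconnects 5 from 1; removing 0 - 2 disconnects 0 from 2 — these are bridges.

0-2, 1-5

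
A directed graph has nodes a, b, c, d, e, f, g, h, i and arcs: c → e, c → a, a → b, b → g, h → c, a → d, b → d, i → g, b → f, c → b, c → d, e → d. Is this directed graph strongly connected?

No

There is no directed path from i to c, so the graph is not strongly connected.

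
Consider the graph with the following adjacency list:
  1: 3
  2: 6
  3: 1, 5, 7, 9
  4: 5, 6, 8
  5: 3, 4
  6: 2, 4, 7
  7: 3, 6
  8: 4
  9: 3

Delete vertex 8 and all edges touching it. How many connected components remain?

1

With 8 gone, the remaining components are: {1, 2, 3, 4, 5, 6, 7, 9}.
That is 1 component.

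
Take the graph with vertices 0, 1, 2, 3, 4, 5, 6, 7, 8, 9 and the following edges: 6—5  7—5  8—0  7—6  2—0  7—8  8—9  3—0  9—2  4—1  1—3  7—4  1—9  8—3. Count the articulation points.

Removing 7 increases the component count from 1 to 2, so 7 is a cut vertex.
By contrast removing 2 leaves 1 component; it is not a cut vertex. No other vertex is a cut vertex either.

1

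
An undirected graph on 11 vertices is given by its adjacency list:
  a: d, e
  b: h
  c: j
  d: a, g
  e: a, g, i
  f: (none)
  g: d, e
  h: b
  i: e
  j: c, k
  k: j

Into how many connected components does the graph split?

4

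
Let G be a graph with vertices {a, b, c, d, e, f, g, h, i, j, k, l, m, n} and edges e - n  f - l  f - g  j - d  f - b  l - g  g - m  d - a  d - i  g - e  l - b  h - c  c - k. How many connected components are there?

3

Starting from c we can reach c, h, k. That is one component of size 3.
Starting from a we can reach a, d, i, j. That is one component of size 4.
Starting from b we can reach b, e, f, g, l, m, n. That is one component of size 7.
Total: 3 components.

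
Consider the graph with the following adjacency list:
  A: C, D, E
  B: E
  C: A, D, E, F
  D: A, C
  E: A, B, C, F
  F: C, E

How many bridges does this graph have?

1

The edges on the cycle E-C-F-E are not bridges since each lies on that cycle.
But removing E-B disconnects E from B — this is a bridge.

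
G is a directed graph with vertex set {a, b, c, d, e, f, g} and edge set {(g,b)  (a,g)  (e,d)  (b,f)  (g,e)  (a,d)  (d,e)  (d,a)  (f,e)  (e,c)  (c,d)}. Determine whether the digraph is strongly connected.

Yes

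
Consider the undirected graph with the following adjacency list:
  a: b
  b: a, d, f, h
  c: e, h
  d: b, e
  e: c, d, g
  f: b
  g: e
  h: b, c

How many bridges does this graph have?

3

The edges on the cycle e-c-h-b-d-e are not bridges since each lies on that cycle.
But removing b-a disconnects b from a; removing b-f disconnects b from f; removing e-g disconnects e from g — these are bridges.
That makes 3 bridges.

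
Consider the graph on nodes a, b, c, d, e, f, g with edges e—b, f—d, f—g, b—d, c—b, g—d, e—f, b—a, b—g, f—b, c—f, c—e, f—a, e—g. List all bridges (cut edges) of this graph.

none

The edges on the cycle c-e-f-g-d-b-c are not bridges since each lies on that cycle.
Every edge lies on some cycle, so there are no bridges.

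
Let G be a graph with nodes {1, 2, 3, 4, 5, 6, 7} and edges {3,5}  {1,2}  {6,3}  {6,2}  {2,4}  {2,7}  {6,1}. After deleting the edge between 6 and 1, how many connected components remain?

6 and 1 are still connected via 6-2-1, so the component count stays at 1.

1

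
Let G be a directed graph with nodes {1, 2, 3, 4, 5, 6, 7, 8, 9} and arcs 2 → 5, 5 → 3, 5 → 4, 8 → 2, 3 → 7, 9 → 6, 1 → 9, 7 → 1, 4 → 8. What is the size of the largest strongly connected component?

{2, 4, 5, 8} are all mutually reachable — one SCC of size 4.
{9} is an SCC by itself.
{6} is an SCC by itself.
{1} is an SCC by itself.
{3} is an SCC by itself.
(and 1 more singleton SCC)
The largest has 4 vertices.

4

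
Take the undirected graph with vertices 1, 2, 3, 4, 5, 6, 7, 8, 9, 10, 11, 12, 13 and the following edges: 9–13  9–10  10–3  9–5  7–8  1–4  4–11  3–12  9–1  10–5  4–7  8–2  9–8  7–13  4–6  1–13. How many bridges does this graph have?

5

The edges on the cycle 1-4-7-13-1 are not bridges since each lies on that cycle.
But removing 12–3 disconnects 12 from 3; removing 11–4 disconnects 11 from 4; removing 3–10 disconnects 3 from 10; removing 2–8 disconnects 2 from 8 — these are bridges.
In total 5 edges are bridges.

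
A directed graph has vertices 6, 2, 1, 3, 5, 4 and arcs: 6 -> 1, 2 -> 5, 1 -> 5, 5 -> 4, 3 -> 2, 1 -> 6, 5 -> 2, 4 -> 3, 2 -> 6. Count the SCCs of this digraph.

1

{1, 2, 3, 4, 5, 6} are all mutually reachable — one SCC of size 6.
That gives 1 strongly connected component.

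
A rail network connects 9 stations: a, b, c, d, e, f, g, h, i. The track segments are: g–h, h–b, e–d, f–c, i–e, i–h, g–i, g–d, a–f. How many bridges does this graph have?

The edges on the cycle g-i-h-g are not bridges since each lies on that cycle.
But removing a–f disconnects a from f; removing h–b disconnects h from b; removing c–f disconnects c from f — these are bridges.
That makes 3 bridges.

3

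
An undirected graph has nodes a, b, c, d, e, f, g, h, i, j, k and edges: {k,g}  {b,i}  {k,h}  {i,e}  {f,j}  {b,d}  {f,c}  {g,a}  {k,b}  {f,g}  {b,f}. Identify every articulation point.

b, f, g, i, k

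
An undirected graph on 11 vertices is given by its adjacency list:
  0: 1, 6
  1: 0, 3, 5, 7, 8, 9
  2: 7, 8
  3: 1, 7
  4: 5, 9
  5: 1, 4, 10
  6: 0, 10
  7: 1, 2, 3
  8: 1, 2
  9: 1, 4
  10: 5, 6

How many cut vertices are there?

1

Removing 1 increases the component count from 1 to 2, so 1 is a cut vertex.
By contrast removing 9 leaves 1 component; it is not a cut vertex. No other vertex is a cut vertex either.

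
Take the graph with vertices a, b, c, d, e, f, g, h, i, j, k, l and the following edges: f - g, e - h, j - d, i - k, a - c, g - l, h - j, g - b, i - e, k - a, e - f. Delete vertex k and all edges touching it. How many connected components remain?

With k gone, the remaining components are: {a, c}; {b, d, e, f, g, h, i, j, l}.
That is 2 components.

2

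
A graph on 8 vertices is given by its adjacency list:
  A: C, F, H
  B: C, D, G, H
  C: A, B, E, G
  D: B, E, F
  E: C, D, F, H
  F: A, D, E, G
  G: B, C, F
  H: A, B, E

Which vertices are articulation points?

none

Removing G, for instance, still leaves 1 component. No single vertex removal increases the component count — the graph has no articulation points.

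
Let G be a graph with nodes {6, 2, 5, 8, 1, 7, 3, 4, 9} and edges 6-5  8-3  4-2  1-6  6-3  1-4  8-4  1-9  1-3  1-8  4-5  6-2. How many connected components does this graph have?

7 is isolated — a component by itself.
Starting from 1 we can reach 1, 2, 3, 4, 5, 6, 8, 9. That is one component of size 8.
Total: 2 components.

2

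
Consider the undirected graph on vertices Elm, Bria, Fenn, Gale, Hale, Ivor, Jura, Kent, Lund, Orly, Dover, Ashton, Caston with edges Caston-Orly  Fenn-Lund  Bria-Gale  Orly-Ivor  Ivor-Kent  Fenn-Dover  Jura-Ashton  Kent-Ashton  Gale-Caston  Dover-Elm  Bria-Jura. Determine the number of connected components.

3

Hale is isolated — a component by itself.
Starting from Elm we can reach Elm, Fenn, Lund, Dover. That is one component of size 4.
Starting from Bria we can reach Bria, Gale, Ivor, Jura, Kent, Orly, Ashton, Caston. That is one component of size 8.
Total: 3 components.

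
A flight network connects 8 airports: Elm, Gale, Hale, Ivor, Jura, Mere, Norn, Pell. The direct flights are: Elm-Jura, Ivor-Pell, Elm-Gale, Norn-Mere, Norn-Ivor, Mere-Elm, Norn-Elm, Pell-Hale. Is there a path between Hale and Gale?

From Hale we can reach Elm, Gale, Hale, Ivor, Jura, Mere, Norn, Pell, which includes Gale.

Yes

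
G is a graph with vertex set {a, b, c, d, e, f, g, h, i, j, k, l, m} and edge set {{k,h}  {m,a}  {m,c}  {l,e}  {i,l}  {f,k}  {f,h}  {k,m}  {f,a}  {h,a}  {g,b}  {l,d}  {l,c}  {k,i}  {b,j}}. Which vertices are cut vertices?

b, l

Removing b increases the component count from 2 to 3, so b is a cut vertex.
Removing l increases the component count from 2 to 4, so l is a cut vertex.
By contrast removing e leaves 2 components; it is not a cut vertex. No other vertex is a cut vertex either.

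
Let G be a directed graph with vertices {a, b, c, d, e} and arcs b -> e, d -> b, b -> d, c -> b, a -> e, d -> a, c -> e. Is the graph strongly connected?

There is no directed path from b to c, so the graph is not strongly connected.

No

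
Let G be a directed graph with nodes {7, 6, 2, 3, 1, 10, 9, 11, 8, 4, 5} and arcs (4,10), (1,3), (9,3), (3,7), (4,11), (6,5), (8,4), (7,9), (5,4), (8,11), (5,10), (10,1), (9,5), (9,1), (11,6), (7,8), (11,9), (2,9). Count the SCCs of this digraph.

2

{1, 3, 4, 5, 6, 7, 8, 9, 10, 11} are all mutually reachable — one SCC of size 10.
{2} is an SCC by itself.
That gives 2 strongly connected components.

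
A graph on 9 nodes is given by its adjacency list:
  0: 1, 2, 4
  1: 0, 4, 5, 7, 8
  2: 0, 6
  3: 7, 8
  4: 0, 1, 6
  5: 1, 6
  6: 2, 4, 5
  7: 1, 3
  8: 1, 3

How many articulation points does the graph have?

Removing 1 increases the component count from 1 to 2, so 1 is a cut vertex.
By contrast removing 2 leaves 1 component; it is not a cut vertex. No other vertex is a cut vertex either.

1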